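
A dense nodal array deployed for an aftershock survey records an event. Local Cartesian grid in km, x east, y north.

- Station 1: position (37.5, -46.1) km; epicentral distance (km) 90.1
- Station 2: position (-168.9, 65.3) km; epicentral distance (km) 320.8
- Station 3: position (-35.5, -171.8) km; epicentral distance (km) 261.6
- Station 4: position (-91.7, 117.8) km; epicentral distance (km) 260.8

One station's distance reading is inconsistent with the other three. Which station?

Station 1

Solve using three stations at a time. Using Station 2, Station 3, Station 4 (subtract circle equations pairwise → linear system) gives (x, y) ≈ (147.9, 14.8).
Distances from that point to each station vs reported:
  Station 1: calculated 126.1 vs reported 90.1 → residual 36.0 km
  Station 2: calculated 320.8 vs reported 320.8 → residual 0.0 km
  Station 3: calculated 261.6 vs reported 261.6 → residual 0.0 km
  Station 4: calculated 260.8 vs reported 260.8 → residual 0.0 km
Station 2, Station 3, Station 4 are mutually consistent (residuals ≈ 0); Station 1 is off by 36.0 km.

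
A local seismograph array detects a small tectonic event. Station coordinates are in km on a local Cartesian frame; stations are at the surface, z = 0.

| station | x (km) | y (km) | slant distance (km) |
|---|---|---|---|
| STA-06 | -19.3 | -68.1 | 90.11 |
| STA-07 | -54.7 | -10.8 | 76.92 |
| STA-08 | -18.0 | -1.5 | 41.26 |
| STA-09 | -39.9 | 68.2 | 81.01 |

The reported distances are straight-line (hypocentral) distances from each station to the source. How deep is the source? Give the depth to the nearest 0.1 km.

z ≈ 18.0 km

Each station gives a sphere (x−x_i)² + (y−y_i)² + z² = d_i² (stations at z=0).
Subtracting the STA-06 sphere from STA-07 and STA-08: z² cancels, leaving linear equations in x and y:
-70.8 x + 114.6 y = 301.76
2.6 x + 133.2 y = 1733.57
Solving: x ≈ 16.290, y ≈ 12.697 km (keep extra digits for the depth step; rounded: 16.3, 12.7).
Then from the STA-06 sphere: z² = 90.11² − (x + 19.3)² − (y + 68.1)² with x = 16.290, y = 12.697, so z ≈ 18.028 ≈ 18.0 km.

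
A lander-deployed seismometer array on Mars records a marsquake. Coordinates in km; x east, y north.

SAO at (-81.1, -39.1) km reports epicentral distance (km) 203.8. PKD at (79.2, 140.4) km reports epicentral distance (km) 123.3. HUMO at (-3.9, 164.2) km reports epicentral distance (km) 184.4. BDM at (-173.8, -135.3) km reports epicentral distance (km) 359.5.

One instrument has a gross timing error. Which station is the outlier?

Solve using three stations at a time. Using SAO, PKD, HUMO (subtract circle equations pairwise → linear system) gives (x, y) ≈ (113.4, 21.9).
Distances from that point to each station vs reported:
  SAO: calculated 203.8 vs reported 203.8 → residual 0.0 km
  PKD: calculated 123.4 vs reported 123.3 → residual 0.1 km
  HUMO: calculated 184.4 vs reported 184.4 → residual 0.0 km
  BDM: calculated 327.4 vs reported 359.5 → residual 32.1 km
SAO, PKD, HUMO are mutually consistent (residuals ≈ 0); BDM is off by 32.1 km.

BDM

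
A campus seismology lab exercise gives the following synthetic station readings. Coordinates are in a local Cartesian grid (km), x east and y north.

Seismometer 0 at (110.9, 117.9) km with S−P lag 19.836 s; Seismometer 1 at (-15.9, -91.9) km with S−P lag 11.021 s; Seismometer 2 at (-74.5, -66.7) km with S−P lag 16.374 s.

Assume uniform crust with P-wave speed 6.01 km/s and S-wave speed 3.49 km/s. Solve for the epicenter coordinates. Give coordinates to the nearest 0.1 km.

Distance from S−P lag: d = Δt · v_P v_S / (v_P − v_S) = Δt · (6.01·3.49)/(6.01−3.49) ≈ 8.3234·Δt.
So d_Seismometer 0 = 165.10, d_Seismometer 1 = 91.73, d_Seismometer 2 = 136.29 km.
Circle about each station: (x − 110.9)² + (y − 117.9)² = 165.10²; (x + 15.9)² + (y + 91.9)² = 91.73²; (x + 74.5)² + (y + 66.7)² = 136.29².
Subtracting the Seismometer 0 equation from the Seismometer 1 and Seismometer 2 equations removes the quadratic terms:
-253.6 x − 419.6 y = 1342.82
-370.8 x − 369.2 y = -7517.03
Solving the 2×2 system: x ≈ 58.9, y ≈ -38.8 km.
Check against Seismometer 0 (with the unrounded x, y): √((x − 110.9)²+(y − 117.9)²) = 165.10 ≈ 165.10 km. ✓

58.9 km east, -38.8 km north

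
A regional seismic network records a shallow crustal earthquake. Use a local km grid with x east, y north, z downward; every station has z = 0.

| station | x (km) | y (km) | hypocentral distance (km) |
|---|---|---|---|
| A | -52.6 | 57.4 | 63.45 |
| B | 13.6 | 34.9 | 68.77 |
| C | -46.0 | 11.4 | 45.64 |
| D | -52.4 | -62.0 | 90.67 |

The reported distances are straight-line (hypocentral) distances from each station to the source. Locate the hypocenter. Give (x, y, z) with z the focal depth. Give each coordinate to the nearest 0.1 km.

Each station gives a sphere (x−x_i)² + (y−y_i)² + z² = d_i² (stations at z=0).
Subtracting the A sphere from B and C: z² cancels, leaving linear equations in x and y:
132.4 x − 45.0 y = -5361.96
13.2 x − 92.0 y = -1872.67
Solving: x ≈ -35.301, y ≈ 15.290 km (keep extra digits for the depth step; rounded: -35.3, 15.3).
Then from the A sphere: z² = 63.45² − (x + 52.6)² − (y − 57.4)² with x = -35.301, y = 15.290, so z ≈ 44.197 ≈ 44.2 km.

(-35.3, 15.3, 44.2)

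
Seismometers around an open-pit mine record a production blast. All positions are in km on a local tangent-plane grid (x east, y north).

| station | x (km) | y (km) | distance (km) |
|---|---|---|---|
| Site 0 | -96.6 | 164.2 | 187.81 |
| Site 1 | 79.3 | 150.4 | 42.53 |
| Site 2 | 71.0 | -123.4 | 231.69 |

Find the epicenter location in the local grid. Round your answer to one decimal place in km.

Circle about each station: (x + 96.6)² + (y − 164.2)² = 187.81²; (x − 79.3)² + (y − 150.4)² = 42.53²; (x − 71.0)² + (y + 123.4)² = 231.69².
Subtracting pairs of circle equations eliminates x²+y² and gives linear equations (the radical axes):
351.8 x − 27.6 y = 26079.25
335.2 x − 575.2 y = -34432.30
Solving the 2×2 system: x ≈ 82.6, y ≈ 108.0 km.
Check against Site 0 (with the unrounded x, y): √((x + 96.6)²+(y − 164.2)²) = 187.81 ≈ 187.81 km. ✓

82.6 km east, 108.0 km north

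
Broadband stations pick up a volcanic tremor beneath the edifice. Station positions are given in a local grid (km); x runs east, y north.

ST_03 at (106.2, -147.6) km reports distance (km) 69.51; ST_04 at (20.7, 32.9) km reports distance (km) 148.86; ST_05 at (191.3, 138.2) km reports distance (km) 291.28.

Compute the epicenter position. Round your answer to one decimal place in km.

(45.4, -113.9)

Circle about each station: (x − 106.2)² + (y + 147.6)² = 69.51²; (x − 20.7)² + (y − 32.9)² = 148.86²; (x − 191.3)² + (y − 138.2)² = 291.28².
Subtracting pairs of circle equations eliminates x²+y² and gives linear equations (the radical axes):
-171.0 x + 361.0 y = -48880.96
170.2 x + 571.6 y = -57381.67
Solving the 2×2 system: x ≈ 45.4, y ≈ -113.9 km.
Check against ST_03 (with the unrounded x, y): √((x − 106.2)²+(y + 147.6)²) = 69.52 ≈ 69.51 km. ✓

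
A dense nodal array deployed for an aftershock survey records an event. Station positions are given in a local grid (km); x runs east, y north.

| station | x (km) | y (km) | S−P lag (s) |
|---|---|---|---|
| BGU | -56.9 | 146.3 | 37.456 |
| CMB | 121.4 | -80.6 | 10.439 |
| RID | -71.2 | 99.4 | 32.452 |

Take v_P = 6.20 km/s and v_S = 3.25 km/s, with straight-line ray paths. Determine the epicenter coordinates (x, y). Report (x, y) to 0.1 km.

Distance from S−P lag: d = Δt · v_P v_S / (v_P − v_S) = Δt · (6.20·3.25)/(6.20−3.25) ≈ 6.8305·Δt.
So d_BGU = 255.84, d_CMB = 71.30, d_RID = 221.66 km.
Circle about each station: (x + 56.9)² + (y − 146.3)² = 255.84²; (x − 121.4)² + (y + 80.6)² = 71.30²; (x + 71.2)² + (y − 99.4)² = 221.66².
Subtracting the BGU equation from the CMB and RID equations removes the quadratic terms:
356.6 x − 453.8 y = 56963.44
-28.6 x − 93.8 y = 6629.45
Solving the 2×2 system: x ≈ 50.3, y ≈ -86.0 km.

50.3 km east, -86.0 km north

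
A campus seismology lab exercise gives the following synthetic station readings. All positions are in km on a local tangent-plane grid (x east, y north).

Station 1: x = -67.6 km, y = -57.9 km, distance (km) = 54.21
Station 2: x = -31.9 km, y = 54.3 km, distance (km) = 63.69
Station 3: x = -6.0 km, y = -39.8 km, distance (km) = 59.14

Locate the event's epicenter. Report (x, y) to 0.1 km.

Circle about each station: (x + 67.6)² + (y + 57.9)² = 54.21²; (x + 31.9)² + (y − 54.3)² = 63.69²; (x + 6.0)² + (y + 39.8)² = 59.14².
Subtracting pairs of circle equations eliminates x²+y² and gives linear equations (the radical axes):
71.4 x + 224.4 y = -5073.76
123.2 x + 36.2 y = -6860.95
Solving the 2×2 system: x ≈ -54.1, y ≈ -5.4 km.
Check against Station 1 (with the unrounded x, y): √((x + 67.6)²+(y + 57.9)²) = 54.21 ≈ 54.21 km. ✓

x ≈ -54.1 km, y ≈ -5.4 km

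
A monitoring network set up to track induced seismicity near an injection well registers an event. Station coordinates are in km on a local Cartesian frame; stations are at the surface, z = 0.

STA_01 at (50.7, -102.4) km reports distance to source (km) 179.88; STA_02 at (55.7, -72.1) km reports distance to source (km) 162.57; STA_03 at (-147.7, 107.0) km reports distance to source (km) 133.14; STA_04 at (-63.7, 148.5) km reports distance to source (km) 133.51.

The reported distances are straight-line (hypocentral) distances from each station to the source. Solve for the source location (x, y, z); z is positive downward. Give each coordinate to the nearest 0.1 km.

Each station gives a sphere (x−x_i)² + (y−y_i)² + z² = d_i² (stations at z=0).
Subtracting the STA_01 sphere from STA_02 and STA_03: z² cancels, leaving linear equations in x and y:
10.0 x + 60.6 y = 1172.46
-396.8 x + 418.8 y = 34838.59
Solving: x ≈ -57.384, y ≈ 28.817 km (keep extra digits for the depth step; rounded: -57.4, 28.8).
Then from the STA_01 sphere: z² = 179.88² − (x − 50.7)² − (y + 102.4)² with x = -57.384, y = 28.817, so z ≈ 58.794 ≈ 58.8 km.
Check against STA_04 (with the unrounded solution): distance 133.49 ≈ 133.51 km. ✓

x ≈ -57.4 km, y ≈ 28.8 km, depth ≈ 58.8 km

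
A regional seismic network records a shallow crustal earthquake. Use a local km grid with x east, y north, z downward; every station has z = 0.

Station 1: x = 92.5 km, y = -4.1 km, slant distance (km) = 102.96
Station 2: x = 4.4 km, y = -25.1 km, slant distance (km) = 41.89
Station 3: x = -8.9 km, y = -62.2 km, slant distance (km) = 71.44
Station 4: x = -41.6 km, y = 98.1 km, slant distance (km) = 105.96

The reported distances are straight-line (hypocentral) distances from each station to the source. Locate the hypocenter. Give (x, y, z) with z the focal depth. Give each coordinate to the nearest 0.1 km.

(-5.9, 2.8, 29.5)

Each station gives a sphere (x−x_i)² + (y−y_i)² + z² = d_i² (stations at z=0).
Subtracting the Station 1 sphere from Station 2 and Station 3: z² cancels, leaving linear equations in x and y:
-176.2 x − 42.0 y = 922.30
-202.8 x − 116.2 y = 872.08
Solving: x ≈ -5.900, y ≈ 2.792 km (keep extra digits for the depth step; rounded: -5.9, 2.8).
Then from the Station 1 sphere: z² = 102.96² − (x − 92.5)² − (y + 4.1)² with x = -5.900, y = 2.792, so z ≈ 29.508 ≈ 29.5 km.
Check against Station 4 (with the unrounded solution): distance 105.97 ≈ 105.96 km. ✓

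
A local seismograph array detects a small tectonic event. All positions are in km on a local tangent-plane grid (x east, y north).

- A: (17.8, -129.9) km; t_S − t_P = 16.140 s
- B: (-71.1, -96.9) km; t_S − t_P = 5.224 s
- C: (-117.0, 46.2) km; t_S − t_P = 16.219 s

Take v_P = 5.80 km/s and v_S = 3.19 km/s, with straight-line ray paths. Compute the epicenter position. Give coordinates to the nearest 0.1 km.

(-72.7, -59.9)

Distance from S−P lag: d = Δt · v_P v_S / (v_P − v_S) = Δt · (5.80·3.19)/(5.80−3.19) ≈ 7.0889·Δt.
So d_A = 114.41, d_B = 37.03, d_C = 114.97 km.
Circle about each station: (x − 17.8)² + (y + 129.9)² = 114.41²; (x + 71.1)² + (y + 96.9)² = 37.03²; (x + 117.0)² + (y − 46.2)² = 114.97².
Subtracting the A equation from the B and C equations removes the quadratic terms:
-177.8 x + 66.0 y = 8972.40
-269.6 x + 352.2 y = -1495.86
Solving the 2×2 system: x ≈ -72.7, y ≈ -59.9 km.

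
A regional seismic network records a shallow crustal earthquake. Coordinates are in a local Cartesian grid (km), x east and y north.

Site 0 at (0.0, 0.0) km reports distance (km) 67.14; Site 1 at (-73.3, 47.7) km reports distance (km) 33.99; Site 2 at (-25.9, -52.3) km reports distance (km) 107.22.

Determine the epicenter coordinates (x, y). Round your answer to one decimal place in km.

Circle about each station: x² + y² = 67.14²; (x + 73.3)² + (y − 47.7)² = 33.99²; (x + 25.9)² + (y + 52.3)² = 107.22².
Subtracting pairs of circle equations eliminates x²+y² and gives linear equations (the radical axes):
-146.6 x + 95.4 y = 11000.64
-51.8 x − 104.6 y = -3582.25
Solving the 2×2 system: x ≈ -39.9, y ≈ 54.0 km.
Check against Site 0 (with the unrounded x, y): √(x²+y²) = 67.14 ≈ 67.14 km. ✓

(-39.9, 54.0)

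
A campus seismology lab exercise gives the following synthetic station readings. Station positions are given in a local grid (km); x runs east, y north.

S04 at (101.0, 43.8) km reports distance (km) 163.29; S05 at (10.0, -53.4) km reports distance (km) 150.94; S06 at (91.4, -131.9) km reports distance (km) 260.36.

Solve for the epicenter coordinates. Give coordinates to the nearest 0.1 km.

x ≈ -57.9 km, y ≈ 81.4 km

Circle about each station: (x − 101.0)² + (y − 43.8)² = 163.29²; (x − 10.0)² + (y + 53.4)² = 150.94²; (x − 91.4)² + (y + 131.9)² = 260.36².
Subtracting the S04 equation from the S05 and S06 equations removes the quadratic terms:
-182.0 x − 194.4 y = -5287.14
-19.2 x − 351.4 y = -27491.58
Solving the 2×2 system: x ≈ -57.9, y ≈ 81.4 km.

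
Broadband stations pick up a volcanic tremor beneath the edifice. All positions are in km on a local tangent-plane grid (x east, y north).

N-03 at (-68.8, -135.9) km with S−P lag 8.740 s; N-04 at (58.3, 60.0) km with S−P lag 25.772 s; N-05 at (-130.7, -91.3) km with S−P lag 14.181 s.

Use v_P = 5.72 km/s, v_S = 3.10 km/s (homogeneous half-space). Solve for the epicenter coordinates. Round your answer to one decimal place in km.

-34.8 km east, -87.5 km north

Distance from S−P lag: d = Δt · v_P v_S / (v_P − v_S) = Δt · (5.72·3.10)/(5.72−3.10) ≈ 6.7679·Δt.
So d_N-03 = 59.15, d_N-04 = 174.42, d_N-05 = 95.98 km.
Circle about each station: (x + 68.8)² + (y + 135.9)² = 59.15²; (x − 58.3)² + (y − 60.0)² = 174.42²; (x + 130.7)² + (y + 91.3)² = 95.98².
Subtracting the N-03 equation from the N-04 and N-05 equations removes the quadratic terms:
254.2 x + 391.8 y = -43126.97
-123.8 x + 89.2 y = -3497.51
Solving the 2×2 system: x ≈ -34.8, y ≈ -87.5 km.
Check against N-03 (with the unrounded x, y): √((x + 68.8)²+(y + 135.9)²) = 59.15 ≈ 59.15 km. ✓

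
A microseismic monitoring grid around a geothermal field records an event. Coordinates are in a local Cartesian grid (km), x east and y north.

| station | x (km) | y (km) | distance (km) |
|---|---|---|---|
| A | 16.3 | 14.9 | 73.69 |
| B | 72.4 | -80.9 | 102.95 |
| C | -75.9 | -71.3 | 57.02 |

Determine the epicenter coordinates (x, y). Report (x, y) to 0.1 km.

Circle about each station: (x − 16.3)² + (y − 14.9)² = 73.69²; (x − 72.4)² + (y + 80.9)² = 102.95²; (x + 75.9)² + (y + 71.3)² = 57.02².
Subtracting the A equation from the B and C equations removes the quadratic terms:
112.2 x − 191.6 y = 6130.38
-184.4 x − 172.4 y = 12535.74
Solving the 2×2 system: x ≈ -24.6, y ≈ -46.4 km.

-24.6 km east, -46.4 km north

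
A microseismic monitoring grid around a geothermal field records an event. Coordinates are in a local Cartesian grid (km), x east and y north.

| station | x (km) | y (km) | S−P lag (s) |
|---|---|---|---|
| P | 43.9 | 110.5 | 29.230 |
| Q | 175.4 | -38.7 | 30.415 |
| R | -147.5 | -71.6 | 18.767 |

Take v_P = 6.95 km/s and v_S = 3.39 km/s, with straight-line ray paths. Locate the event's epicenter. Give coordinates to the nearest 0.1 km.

x ≈ -23.3 km, y ≈ -70.9 km

Distance from S−P lag: d = Δt · v_P v_S / (v_P − v_S) = Δt · (6.95·3.39)/(6.95−3.39) ≈ 6.6181·Δt.
So d_P = 193.45, d_Q = 201.29, d_R = 124.20 km.
Circle about each station: (x − 43.9)² + (y − 110.5)² = 193.45²; (x − 175.4)² + (y + 38.7)² = 201.29²; (x + 147.5)² + (y + 71.6)² = 124.20².
Subtracting the P equation from the Q and R equations removes the quadratic terms:
263.0 x − 298.4 y = 15030.63
-382.8 x − 364.2 y = 34742.61
Solving the 2×2 system: x ≈ -23.3, y ≈ -70.9 km.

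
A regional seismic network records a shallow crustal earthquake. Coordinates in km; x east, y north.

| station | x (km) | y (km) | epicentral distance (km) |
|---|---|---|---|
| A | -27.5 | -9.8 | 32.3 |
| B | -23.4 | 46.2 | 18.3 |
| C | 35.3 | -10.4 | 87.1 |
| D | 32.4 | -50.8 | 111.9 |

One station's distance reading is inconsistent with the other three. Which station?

Solve using three stations at a time. Using B, C, D (subtract circle equations pairwise → linear system) gives (x, y) ≈ (-38.7, 35.7).
Distances from that point to each station vs reported:
  A: calculated 46.8 vs reported 32.3 → residual 14.5 km
  B: calculated 18.5 vs reported 18.3 → residual 0.2 km
  C: calculated 87.2 vs reported 87.1 → residual 0.1 km
  D: calculated 111.9 vs reported 111.9 → residual 0.0 km
B, C, D are mutually consistent (residuals ≈ 0); A is off by 14.5 km.

A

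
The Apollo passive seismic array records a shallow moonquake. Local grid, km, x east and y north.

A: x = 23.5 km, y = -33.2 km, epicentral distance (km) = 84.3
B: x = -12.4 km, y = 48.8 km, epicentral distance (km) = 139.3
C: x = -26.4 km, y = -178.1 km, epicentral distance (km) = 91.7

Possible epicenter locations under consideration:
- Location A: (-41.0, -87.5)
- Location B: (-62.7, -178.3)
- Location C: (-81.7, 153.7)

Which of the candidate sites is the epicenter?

For each candidate, compare |candidate − station| to the reported distance:
Location A: residuals A 0.0, B 0.0, C 0.1 → max 0.1 km
Location B: residuals A 84.5, B 93.3, C 55.4 → max 93.3 km
Location C: residuals A 130.2, B 13.6, C 244.7 → max 244.7 km
Only Location A has all residuals ≈ 0.

Location A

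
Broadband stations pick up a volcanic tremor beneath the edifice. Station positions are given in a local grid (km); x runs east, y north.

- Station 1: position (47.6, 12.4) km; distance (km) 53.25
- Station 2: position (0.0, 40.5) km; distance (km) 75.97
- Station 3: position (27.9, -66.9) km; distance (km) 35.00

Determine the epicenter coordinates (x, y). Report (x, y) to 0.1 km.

Circle about each station: (x − 47.6)² + (y − 12.4)² = 53.25²; x² + (y − 40.5)² = 75.97²; (x − 27.9)² + (y + 66.9)² = 35.00².
Subtracting pairs of circle equations eliminates x²+y² and gives linear equations (the radical axes):
-95.2 x + 56.2 y = -3715.15
-39.4 x − 158.6 y = 4445.06
Solving the 2×2 system: x ≈ 19.6, y ≈ -32.9 km.
Check against Station 1 (with the unrounded x, y): √((x − 47.6)²+(y − 12.4)²) = 53.25 ≈ 53.25 km. ✓

x ≈ 19.6 km, y ≈ -32.9 km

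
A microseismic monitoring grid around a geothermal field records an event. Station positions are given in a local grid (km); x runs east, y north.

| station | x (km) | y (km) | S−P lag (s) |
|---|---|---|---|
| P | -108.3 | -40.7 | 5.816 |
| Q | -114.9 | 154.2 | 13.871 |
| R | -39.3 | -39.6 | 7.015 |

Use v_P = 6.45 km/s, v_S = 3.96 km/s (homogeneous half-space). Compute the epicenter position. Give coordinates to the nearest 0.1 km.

(-86.4, 14.8)

Distance from S−P lag: d = Δt · v_P v_S / (v_P − v_S) = Δt · (6.45·3.96)/(6.45−3.96) ≈ 10.2578·Δt.
So d_P = 59.66, d_Q = 142.29, d_R = 71.96 km.
Circle about each station: (x + 108.3)² + (y + 40.7)² = 59.66²; (x + 114.9)² + (y − 154.2)² = 142.29²; (x + 39.3)² + (y + 39.6)² = 71.96².
Subtracting the P equation from the Q and R equations removes the quadratic terms:
-13.2 x + 389.8 y = 6907.14
138.0 x + 2.2 y = -11891.66
Solving the 2×2 system: x ≈ -86.4, y ≈ 14.8 km.
Check against P (with the unrounded x, y): √((x + 108.3)²+(y + 40.7)²) = 59.66 ≈ 59.66 km. ✓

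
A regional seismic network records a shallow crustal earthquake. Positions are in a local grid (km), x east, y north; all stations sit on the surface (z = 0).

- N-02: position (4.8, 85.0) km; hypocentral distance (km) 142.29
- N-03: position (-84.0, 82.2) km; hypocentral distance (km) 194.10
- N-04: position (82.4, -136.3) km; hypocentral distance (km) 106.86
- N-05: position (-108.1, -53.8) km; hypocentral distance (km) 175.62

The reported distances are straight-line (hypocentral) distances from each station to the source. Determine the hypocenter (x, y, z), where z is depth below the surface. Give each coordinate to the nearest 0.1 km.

(62.4, -39.0, 39.4)

Each station gives a sphere (x−x_i)² + (y−y_i)² + z² = d_i² (stations at z=0).
Subtracting the N-02 sphere from N-03 and N-04: z² cancels, leaving linear equations in x and y:
-177.6 x − 5.6 y = -10863.57
155.2 x − 442.6 y = 26946.79
Solving: x ≈ 62.399, y ≈ -39.003 km (keep extra digits for the depth step; rounded: 62.4, -39.0).
Then from the N-02 sphere: z² = 142.29² − (x − 4.8)² − (y − 85.0)² with x = 62.399, y = -39.003, so z ≈ 39.396 ≈ 39.4 km.
Check against N-05 (with the unrounded solution): distance 175.62 ≈ 175.62 km. ✓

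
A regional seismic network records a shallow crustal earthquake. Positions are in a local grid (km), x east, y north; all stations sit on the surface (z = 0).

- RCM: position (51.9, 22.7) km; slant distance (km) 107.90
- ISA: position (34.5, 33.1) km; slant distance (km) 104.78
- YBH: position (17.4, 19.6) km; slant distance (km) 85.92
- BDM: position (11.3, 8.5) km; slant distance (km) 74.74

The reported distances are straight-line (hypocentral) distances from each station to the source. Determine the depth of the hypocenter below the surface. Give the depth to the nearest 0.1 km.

z ≈ 37.6 km

Each station gives a sphere (x−x_i)² + (y−y_i)² + z² = d_i² (stations at z=0).
Subtracting the RCM sphere from ISA and YBH: z² cancels, leaving linear equations in x and y:
-34.8 x + 20.8 y = -259.48
-69.0 x − 6.2 y = 1738.18
Solving: x ≈ -20.924, y ≈ -47.483 km (keep extra digits for the depth step; rounded: -20.9, -47.5).
Then from the RCM sphere: z² = 107.90² − (x − 51.9)² − (y − 22.7)² with x = -20.924, y = -47.483, so z ≈ 37.595 ≈ 37.6 km.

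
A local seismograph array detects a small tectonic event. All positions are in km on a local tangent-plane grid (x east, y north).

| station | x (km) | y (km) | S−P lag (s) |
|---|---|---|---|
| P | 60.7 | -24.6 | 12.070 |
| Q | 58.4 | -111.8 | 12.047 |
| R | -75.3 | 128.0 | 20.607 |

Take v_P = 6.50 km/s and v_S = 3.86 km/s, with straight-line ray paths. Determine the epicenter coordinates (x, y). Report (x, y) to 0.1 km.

-46.4 km east, -65.7 km north

Distance from S−P lag: d = Δt · v_P v_S / (v_P − v_S) = Δt · (6.50·3.86)/(6.50−3.86) ≈ 9.5038·Δt.
So d_P = 114.71, d_Q = 114.49, d_R = 195.84 km.
Circle about each station: (x − 60.7)² + (y + 24.6)² = 114.71²; (x − 58.4)² + (y + 111.8)² = 114.49²; (x + 75.3)² + (y − 128.0)² = 195.84².
Subtracting pairs of circle equations eliminates x²+y² and gives linear equations (the radical axes):
-4.6 x − 174.4 y = 11670.57
-272.0 x + 305.2 y = -7430.48
Solving the 2×2 system: x ≈ -46.4, y ≈ -65.7 km.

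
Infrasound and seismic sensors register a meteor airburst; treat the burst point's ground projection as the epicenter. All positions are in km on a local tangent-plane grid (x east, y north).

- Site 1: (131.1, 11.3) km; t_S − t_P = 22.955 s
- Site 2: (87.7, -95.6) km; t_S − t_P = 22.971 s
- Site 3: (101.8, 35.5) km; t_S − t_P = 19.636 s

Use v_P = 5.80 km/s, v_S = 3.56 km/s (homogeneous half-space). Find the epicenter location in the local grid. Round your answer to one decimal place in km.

-79.2 km east, 34.7 km north

Distance from S−P lag: d = Δt · v_P v_S / (v_P − v_S) = Δt · (5.80·3.56)/(5.80−3.56) ≈ 9.2179·Δt.
So d_Site 1 = 211.60, d_Site 2 = 211.74, d_Site 3 = 181.00 km.
Circle about each station: (x − 131.1)² + (y − 11.3)² = 211.60²; (x − 87.7)² + (y + 95.6)² = 211.74²; (x − 101.8)² + (y − 35.5)² = 181.00².
Subtracting the Site 1 equation from the Site 2 and Site 3 equations removes the quadratic terms:
-86.8 x − 213.8 y = -543.52
-58.6 x + 48.4 y = 6322.15
Solving the 2×2 system: x ≈ -79.2, y ≈ 34.7 km.
Check against Site 1 (with the unrounded x, y): √((x − 131.1)²+(y − 11.3)²) = 211.62 ≈ 211.60 km. ✓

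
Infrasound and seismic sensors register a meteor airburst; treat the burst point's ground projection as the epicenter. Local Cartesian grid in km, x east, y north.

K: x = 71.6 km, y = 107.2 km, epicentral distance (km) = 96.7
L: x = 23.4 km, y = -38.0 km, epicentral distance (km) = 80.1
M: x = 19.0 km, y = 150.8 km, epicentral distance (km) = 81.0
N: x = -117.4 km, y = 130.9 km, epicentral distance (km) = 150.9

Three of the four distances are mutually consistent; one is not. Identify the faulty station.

Solve using three stations at a time. Using K, L, N (subtract circle equations pairwise → linear system) gives (x, y) ≈ (2.6, 39.4).
Distances from that point to each station vs reported:
  K: calculated 96.7 vs reported 96.7 → residual 0.0 km
  L: calculated 80.1 vs reported 80.1 → residual 0.0 km
  M: calculated 112.6 vs reported 81.0 → residual 31.6 km
  N: calculated 150.9 vs reported 150.9 → residual 0.0 km
K, L, N are mutually consistent (residuals ≈ 0); M is off by 31.6 km.

M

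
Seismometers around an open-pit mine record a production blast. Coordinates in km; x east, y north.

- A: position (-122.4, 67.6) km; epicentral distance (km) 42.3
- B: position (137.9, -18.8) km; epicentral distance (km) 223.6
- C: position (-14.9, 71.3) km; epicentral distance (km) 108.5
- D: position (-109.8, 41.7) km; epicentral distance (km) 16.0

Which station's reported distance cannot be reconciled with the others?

B

Solve using three stations at a time. Using A, C, D (subtract circle equations pairwise → linear system) gives (x, y) ≈ (-113.6, 26.3).
Distances from that point to each station vs reported:
  A: calculated 42.3 vs reported 42.3 → residual 0.0 km
  B: calculated 255.5 vs reported 223.6 → residual 31.9 km
  C: calculated 108.5 vs reported 108.5 → residual 0.0 km
  D: calculated 15.9 vs reported 16.0 → residual 0.1 km
A, C, D are mutually consistent (residuals ≈ 0); B is off by 31.9 km.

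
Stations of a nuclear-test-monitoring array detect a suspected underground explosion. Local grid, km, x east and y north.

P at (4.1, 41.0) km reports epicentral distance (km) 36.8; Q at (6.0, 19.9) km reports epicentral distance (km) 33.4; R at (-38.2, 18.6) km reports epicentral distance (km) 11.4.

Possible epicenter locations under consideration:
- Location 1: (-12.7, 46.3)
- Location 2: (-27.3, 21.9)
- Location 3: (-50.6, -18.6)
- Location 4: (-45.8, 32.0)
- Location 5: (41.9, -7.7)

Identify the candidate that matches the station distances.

For each candidate, compare |candidate − station| to the reported distance:
Location 1: residuals P 19.2, Q 1.0, R 26.3 → max 26.3 km
Location 2: residuals P 0.0, Q 0.0, R 0.0 → max 0.0 km
Location 3: residuals P 44.1, Q 35.1, R 27.8 → max 44.1 km
Location 4: residuals P 13.9, Q 19.8, R 4.0 → max 19.8 km
Location 5: residuals P 24.8, Q 11.9, R 72.9 → max 72.9 km
Only Location 2 has all residuals ≈ 0.

Location 2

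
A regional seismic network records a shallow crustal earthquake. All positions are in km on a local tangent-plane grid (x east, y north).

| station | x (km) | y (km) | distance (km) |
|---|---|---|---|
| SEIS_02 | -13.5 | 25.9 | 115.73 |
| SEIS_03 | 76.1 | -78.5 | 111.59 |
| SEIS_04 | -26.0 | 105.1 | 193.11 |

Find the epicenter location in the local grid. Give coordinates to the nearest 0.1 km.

Circle about each station: (x + 13.5)² + (y − 25.9)² = 115.73²; (x − 76.1)² + (y + 78.5)² = 111.59²; (x + 26.0)² + (y − 105.1)² = 193.11².
Subtracting the SEIS_02 equation from the SEIS_03 and SEIS_04 equations removes the quadratic terms:
179.2 x − 208.8 y = 12041.50
-25.0 x + 158.4 y = -13029.09
Solving the 2×2 system: x ≈ -35.1, y ≈ -87.8 km.

(-35.1, -87.8)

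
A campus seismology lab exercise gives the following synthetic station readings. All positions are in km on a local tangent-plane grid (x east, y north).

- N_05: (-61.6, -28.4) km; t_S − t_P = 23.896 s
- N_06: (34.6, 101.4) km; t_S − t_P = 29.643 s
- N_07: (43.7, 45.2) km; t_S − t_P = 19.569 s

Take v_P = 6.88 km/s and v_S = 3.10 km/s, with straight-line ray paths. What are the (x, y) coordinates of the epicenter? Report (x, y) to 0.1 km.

(68.9, -62.3)

Distance from S−P lag: d = Δt · v_P v_S / (v_P − v_S) = Δt · (6.88·3.10)/(6.88−3.10) ≈ 5.6423·Δt.
So d_N_05 = 134.83, d_N_06 = 167.26, d_N_07 = 110.41 km.
Circle about each station: (x + 61.6)² + (y + 28.4)² = 134.83²; (x − 34.6)² + (y − 101.4)² = 167.26²; (x − 43.7)² + (y − 45.2)² = 110.41².
Subtracting pairs of circle equations eliminates x²+y² and gives linear equations (the radical axes):
192.4 x + 259.6 y = -2918.78
210.6 x + 147.2 y = 5340.37
Solving the 2×2 system: x ≈ 68.9, y ≈ -62.3 km.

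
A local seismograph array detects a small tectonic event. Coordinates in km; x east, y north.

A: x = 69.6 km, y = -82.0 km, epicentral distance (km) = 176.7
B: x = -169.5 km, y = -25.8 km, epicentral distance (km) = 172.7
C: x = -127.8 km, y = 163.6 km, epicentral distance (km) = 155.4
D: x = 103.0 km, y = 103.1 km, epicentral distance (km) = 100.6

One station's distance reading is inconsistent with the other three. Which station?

B

Solve using three stations at a time. Using A, C, D (subtract circle equations pairwise → linear system) gives (x, y) ≈ (4.6, 82.3).
Distances from that point to each station vs reported:
  A: calculated 176.7 vs reported 176.7 → residual 0.0 km
  B: calculated 204.9 vs reported 172.7 → residual 32.2 km
  C: calculated 155.4 vs reported 155.4 → residual 0.0 km
  D: calculated 100.6 vs reported 100.6 → residual 0.0 km
A, C, D are mutually consistent (residuals ≈ 0); B is off by 32.2 km.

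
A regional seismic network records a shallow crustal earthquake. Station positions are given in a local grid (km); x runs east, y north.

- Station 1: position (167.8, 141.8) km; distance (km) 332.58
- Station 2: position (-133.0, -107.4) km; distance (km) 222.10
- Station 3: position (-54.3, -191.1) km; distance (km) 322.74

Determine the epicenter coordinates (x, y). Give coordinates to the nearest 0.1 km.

Circle about each station: (x − 167.8)² + (y − 141.8)² = 332.58²; (x + 133.0)² + (y + 107.4)² = 222.10²; (x + 54.3)² + (y + 191.1)² = 322.74².
Subtracting the Station 1 equation from the Station 2 and Station 3 equations removes the quadratic terms:
-601.6 x − 498.4 y = 42240.73
-444.2 x − 665.8 y = -2348.03
Solving the 2×2 system: x ≈ -163.5, y ≈ 112.6 km.
Check against Station 1 (with the unrounded x, y): √((x − 167.8)²+(y − 141.8)²) = 332.59 ≈ 332.58 km. ✓

(-163.5, 112.6)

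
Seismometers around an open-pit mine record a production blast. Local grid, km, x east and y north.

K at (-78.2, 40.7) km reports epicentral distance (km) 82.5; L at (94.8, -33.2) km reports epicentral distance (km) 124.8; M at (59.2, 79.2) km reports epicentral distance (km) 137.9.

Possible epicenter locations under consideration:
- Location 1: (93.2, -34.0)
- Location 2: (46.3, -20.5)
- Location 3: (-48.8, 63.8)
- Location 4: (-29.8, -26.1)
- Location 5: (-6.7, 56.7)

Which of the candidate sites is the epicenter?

Location 4

For each candidate, compare |candidate − station| to the reported distance:
Location 1: residuals K 104.5, L 123.0, M 19.7 → max 123.0 km
Location 2: residuals K 56.2, L 74.7, M 37.4 → max 74.7 km
Location 3: residuals K 45.1, L 48.5, M 28.8 → max 48.5 km
Location 4: residuals K 0.0, L 0.0, M 0.0 → max 0.0 km
Location 5: residuals K 9.2, L 10.8, M 68.3 → max 68.3 km
Only Location 4 has all residuals ≈ 0.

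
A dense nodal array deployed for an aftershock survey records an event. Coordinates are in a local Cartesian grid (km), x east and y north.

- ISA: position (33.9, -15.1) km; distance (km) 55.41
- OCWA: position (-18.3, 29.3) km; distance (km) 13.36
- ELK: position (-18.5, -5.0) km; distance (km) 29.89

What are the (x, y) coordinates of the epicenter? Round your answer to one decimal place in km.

Circle about each station: (x − 33.9)² + (y + 15.1)² = 55.41²; (x + 18.3)² + (y − 29.3)² = 13.36²; (x + 18.5)² + (y + 5.0)² = 29.89².
Subtracting pairs of circle equations eliminates x²+y² and gives linear equations (the radical axes):
-104.4 x + 88.8 y = 2707.94
-104.8 x + 20.2 y = 1166.89
Solving the 2×2 system: x ≈ -6.8, y ≈ 22.5 km.

-6.8 km east, 22.5 km north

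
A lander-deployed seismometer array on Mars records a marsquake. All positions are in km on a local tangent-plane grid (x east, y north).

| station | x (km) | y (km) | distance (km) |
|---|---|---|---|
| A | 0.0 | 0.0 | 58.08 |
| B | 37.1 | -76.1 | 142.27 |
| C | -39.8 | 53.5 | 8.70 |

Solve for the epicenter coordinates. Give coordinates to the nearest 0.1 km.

Circle about each station: x² + y² = 58.08²; (x − 37.1)² + (y + 76.1)² = 142.27²; (x + 39.8)² + (y − 53.5)² = 8.70².
Subtracting pairs of circle equations eliminates x²+y² and gives linear equations (the radical axes):
74.2 x − 152.2 y = -9699.85
-79.6 x + 107.0 y = 7743.89
Solving the 2×2 system: x ≈ -33.7, y ≈ 47.3 km.
Check against A (with the unrounded x, y): √(x²+y²) = 58.08 ≈ 58.08 km. ✓

-33.7 km east, 47.3 km north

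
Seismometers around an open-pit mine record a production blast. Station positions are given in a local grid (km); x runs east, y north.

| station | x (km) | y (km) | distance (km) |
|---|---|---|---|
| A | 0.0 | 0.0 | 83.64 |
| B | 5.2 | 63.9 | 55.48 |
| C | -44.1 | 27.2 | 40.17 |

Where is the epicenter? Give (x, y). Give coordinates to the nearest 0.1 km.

Circle about each station: x² + y² = 83.64²; (x − 5.2)² + (y − 63.9)² = 55.48²; (x + 44.1)² + (y − 27.2)² = 40.17².
Subtracting the A equation from the B and C equations removes the quadratic terms:
10.4 x + 127.8 y = 8027.87
-88.2 x + 54.4 y = 8066.67
Solving the 2×2 system: x ≈ -50.2, y ≈ 66.9 km.

(-50.2, 66.9)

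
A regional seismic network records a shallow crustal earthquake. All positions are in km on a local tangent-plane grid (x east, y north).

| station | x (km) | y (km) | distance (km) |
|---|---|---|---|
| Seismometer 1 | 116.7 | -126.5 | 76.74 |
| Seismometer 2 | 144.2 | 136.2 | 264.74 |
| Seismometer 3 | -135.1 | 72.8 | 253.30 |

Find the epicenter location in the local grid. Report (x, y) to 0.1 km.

x ≈ 42.2 km, y ≈ -108.1 km

Circle about each station: (x − 116.7)² + (y + 126.5)² = 76.74²; (x − 144.2)² + (y − 136.2)² = 264.74²; (x + 135.1)² + (y − 72.8)² = 253.30².
Subtracting pairs of circle equations eliminates x²+y² and gives linear equations (the radical axes):
55.0 x + 525.4 y = -54475.30
-503.6 x + 398.6 y = -64341.15
Solving the 2×2 system: x ≈ 42.2, y ≈ -108.1 km.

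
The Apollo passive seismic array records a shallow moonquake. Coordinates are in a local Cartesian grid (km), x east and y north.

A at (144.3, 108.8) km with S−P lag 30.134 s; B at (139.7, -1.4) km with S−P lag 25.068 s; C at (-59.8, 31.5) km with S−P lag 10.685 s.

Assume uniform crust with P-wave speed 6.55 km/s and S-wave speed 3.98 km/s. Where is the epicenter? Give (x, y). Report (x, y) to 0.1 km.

x ≈ -106.1 km, y ≈ -66.5 km

Distance from S−P lag: d = Δt · v_P v_S / (v_P − v_S) = Δt · (6.55·3.98)/(6.55−3.98) ≈ 10.1436·Δt.
So d_A = 305.67, d_B = 254.28, d_C = 108.38 km.
Circle about each station: (x − 144.3)² + (y − 108.8)² = 305.67²; (x − 139.7)² + (y + 1.4)² = 254.28²; (x + 59.8)² + (y − 31.5)² = 108.38².
Subtracting pairs of circle equations eliminates x²+y² and gives linear equations (the radical axes):
-9.2 x − 220.4 y = 15633.95
-408.2 x − 154.6 y = 53596.28
Solving the 2×2 system: x ≈ -106.1, y ≈ -66.5 km.
Check against A (with the unrounded x, y): √((x − 144.3)²+(y − 108.8)²) = 305.68 ≈ 305.67 km. ✓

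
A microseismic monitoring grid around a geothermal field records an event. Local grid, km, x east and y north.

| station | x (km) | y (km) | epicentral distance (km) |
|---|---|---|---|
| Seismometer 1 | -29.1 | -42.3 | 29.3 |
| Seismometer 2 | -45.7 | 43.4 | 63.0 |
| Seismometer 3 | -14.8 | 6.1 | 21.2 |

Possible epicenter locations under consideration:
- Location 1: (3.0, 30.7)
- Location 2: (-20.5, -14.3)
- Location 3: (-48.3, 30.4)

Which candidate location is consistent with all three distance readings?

Location 2

For each candidate, compare |candidate − station| to the reported distance:
Location 1: residuals Seismometer 1 50.4, Seismometer 2 12.7, Seismometer 3 9.2 → max 50.4 km
Location 2: residuals Seismometer 1 0.0, Seismometer 2 0.0, Seismometer 3 0.0 → max 0.0 km
Location 3: residuals Seismometer 1 45.9, Seismometer 2 49.7, Seismometer 3 20.2 → max 49.7 km
Only Location 2 has all residuals ≈ 0.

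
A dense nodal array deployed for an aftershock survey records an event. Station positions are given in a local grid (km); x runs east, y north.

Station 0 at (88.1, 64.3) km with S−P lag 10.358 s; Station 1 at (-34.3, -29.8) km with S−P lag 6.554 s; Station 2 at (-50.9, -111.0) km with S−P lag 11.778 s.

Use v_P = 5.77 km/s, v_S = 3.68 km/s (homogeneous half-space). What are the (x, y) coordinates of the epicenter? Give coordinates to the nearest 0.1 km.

32.1 km east, -24.8 km north

Distance from S−P lag: d = Δt · v_P v_S / (v_P − v_S) = Δt · (5.77·3.68)/(5.77−3.68) ≈ 10.1596·Δt.
So d_Station 0 = 105.23, d_Station 1 = 66.59, d_Station 2 = 119.66 km.
Circle about each station: (x − 88.1)² + (y − 64.3)² = 105.23²; (x + 34.3)² + (y + 29.8)² = 66.59²; (x + 50.9)² + (y + 111.0)² = 119.66².
Subtracting the Station 0 equation from the Station 1 and Station 2 equations removes the quadratic terms:
-244.8 x − 188.2 y = -3192.45
-278.0 x − 350.6 y = -229.45
Solving the 2×2 system: x ≈ 32.1, y ≈ -24.8 km.
Check against Station 0 (with the unrounded x, y): √((x − 88.1)²+(y − 64.3)²) = 105.24 ≈ 105.23 km. ✓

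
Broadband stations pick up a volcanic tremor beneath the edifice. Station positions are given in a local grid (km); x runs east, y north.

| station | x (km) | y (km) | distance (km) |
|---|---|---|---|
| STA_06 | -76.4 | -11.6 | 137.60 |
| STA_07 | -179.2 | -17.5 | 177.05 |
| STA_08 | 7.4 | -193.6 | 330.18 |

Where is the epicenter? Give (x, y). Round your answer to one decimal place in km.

-75.5 km east, 126.0 km north

Circle about each station: (x + 76.4)² + (y + 11.6)² = 137.60²; (x + 179.2)² + (y + 17.5)² = 177.05²; (x − 7.4)² + (y + 193.6)² = 330.18².
Subtracting pairs of circle equations eliminates x²+y² and gives linear equations (the radical axes):
-205.6 x − 11.8 y = 14034.43
167.6 x − 364.0 y = -58520.87
Solving the 2×2 system: x ≈ -75.5, y ≈ 126.0 km.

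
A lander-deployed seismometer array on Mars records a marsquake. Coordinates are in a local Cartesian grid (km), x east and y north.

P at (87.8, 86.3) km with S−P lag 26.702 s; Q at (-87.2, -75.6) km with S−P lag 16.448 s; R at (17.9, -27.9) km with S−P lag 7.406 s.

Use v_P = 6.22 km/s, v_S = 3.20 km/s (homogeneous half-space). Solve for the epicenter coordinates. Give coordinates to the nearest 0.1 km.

x ≈ 21.2 km, y ≈ -76.6 km

Distance from S−P lag: d = Δt · v_P v_S / (v_P − v_S) = Δt · (6.22·3.20)/(6.22−3.20) ≈ 6.5907·Δt.
So d_P = 175.99, d_Q = 108.40, d_R = 48.81 km.
Circle about each station: (x − 87.8)² + (y − 86.3)² = 175.99²; (x + 87.2)² + (y + 75.6)² = 108.40²; (x − 17.9)² + (y + 27.9)² = 48.81².
Subtracting the P equation from the Q and R equations removes the quadratic terms:
-350.0 x − 323.8 y = 17384.59
-139.8 x − 228.4 y = 14532.35
Solving the 2×2 system: x ≈ 21.2, y ≈ -76.6 km.
Check against P (with the unrounded x, y): √((x − 87.8)²+(y − 86.3)²) = 175.99 ≈ 175.99 km. ✓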